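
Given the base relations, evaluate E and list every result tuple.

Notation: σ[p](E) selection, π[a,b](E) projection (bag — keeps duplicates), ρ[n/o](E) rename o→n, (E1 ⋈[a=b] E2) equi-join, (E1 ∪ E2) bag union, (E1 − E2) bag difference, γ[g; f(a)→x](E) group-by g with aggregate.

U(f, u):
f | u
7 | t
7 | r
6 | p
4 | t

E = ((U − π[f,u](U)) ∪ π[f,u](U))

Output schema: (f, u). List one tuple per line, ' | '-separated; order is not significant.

Subexpression sizes:
  U → 4
  U → 4
  π[f,u](U) → 4
  (U − π[f,u](U)) → 0
  U → 4
  π[f,u](U) → 4
  ((U − π[f,u](U)) ∪ π[f,u](U)) → 4

== RESULT ==
f | u
4 | t
6 | p
7 | r
7 | t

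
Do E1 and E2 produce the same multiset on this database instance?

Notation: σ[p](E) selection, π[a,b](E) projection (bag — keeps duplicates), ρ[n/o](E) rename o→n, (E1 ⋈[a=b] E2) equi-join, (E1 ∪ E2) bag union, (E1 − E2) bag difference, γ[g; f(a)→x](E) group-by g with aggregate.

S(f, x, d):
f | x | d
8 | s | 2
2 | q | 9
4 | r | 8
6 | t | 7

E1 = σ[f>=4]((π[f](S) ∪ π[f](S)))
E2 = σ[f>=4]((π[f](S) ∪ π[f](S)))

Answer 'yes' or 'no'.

E1 stepwise |·|:
  S → 4
  π[f](S) → 4
  S → 4
  π[f](S) → 4
  (π[f](S) ∪ π[f](S)) → 8
  σ[f>=4]((π[f](S) ∪ π[f](S))) → 6
E2 stepwise |·|:
  S → 4
  π[f](S) → 4
  S → 4
  π[f](S) → 4
  (π[f](S) ∪ π[f](S)) → 8
  σ[f>=4]((π[f](S) ∪ π[f](S))) → 6

E1 and E2 produce the same multiset:
f
4
4
6
6
8
8

yes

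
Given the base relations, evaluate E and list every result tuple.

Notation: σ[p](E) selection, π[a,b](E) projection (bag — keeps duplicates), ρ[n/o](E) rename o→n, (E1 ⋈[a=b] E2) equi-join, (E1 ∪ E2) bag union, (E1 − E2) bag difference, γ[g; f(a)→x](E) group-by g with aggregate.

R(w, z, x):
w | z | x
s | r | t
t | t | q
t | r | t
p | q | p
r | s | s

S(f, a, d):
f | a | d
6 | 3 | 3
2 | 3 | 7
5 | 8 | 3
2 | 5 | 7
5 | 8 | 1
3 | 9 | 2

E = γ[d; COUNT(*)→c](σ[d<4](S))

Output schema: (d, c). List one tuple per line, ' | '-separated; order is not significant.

Subexpression sizes:
  S → 6
  σ[d<4](S) → 4
  γ[d; COUNT(*)→c](σ[d<4](S)) → 3

== RESULT ==
d | c
1 | 1
2 | 1
3 | 2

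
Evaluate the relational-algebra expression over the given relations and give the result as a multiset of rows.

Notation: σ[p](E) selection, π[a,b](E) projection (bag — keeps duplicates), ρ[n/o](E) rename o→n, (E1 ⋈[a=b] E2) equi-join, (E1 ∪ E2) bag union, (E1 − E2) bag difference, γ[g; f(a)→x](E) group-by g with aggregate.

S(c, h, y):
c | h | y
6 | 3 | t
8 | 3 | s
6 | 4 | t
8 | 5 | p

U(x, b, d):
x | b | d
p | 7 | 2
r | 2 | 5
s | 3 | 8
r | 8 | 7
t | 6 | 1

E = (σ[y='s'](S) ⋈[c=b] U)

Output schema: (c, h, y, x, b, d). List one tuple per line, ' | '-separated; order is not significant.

Per-node cardinality:
  S → 4
  σ[y='s'](S) → 1
  U → 5
  (σ[y='s'](S) ⋈[c=b] U) → 1

== RESULT ==
c | h | y | x | b | d
8 | 3 | s | r | 8 | 7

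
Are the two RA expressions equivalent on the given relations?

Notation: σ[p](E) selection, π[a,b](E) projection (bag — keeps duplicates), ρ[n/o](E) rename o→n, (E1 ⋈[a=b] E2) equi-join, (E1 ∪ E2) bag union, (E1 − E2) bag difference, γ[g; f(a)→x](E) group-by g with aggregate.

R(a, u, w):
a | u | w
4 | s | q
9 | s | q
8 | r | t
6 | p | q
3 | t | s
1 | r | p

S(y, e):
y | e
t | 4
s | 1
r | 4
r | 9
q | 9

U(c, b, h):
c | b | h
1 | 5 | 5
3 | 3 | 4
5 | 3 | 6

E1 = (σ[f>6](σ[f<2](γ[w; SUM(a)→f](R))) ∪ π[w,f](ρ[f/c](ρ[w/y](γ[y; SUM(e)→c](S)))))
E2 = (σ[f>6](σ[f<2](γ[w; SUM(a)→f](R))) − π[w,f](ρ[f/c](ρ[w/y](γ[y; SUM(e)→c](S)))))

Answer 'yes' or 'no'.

E1 subexpression sizes:
  R → 6
  γ[w; SUM(a)→f](R) → 4
  σ[f<2](γ[w; SUM(a)→f](R)) → 1
  σ[f>6](σ[f<2](γ[w; SUM(a)→f](R))) → 0
  S → 5
  γ[y; SUM(e)→c](S) → 4
  ρ[w/y](γ[y; SUM(e)→c](S)) → 4
  ρ[f/c](ρ[w/y](γ[y; SUM(e)→c](S))) → 4
  π[w,f](ρ[f/c](ρ[w/y](γ[y; SUM(e)→c](S)))) → 4
  (σ[f>6](σ[f<2](γ[w; SUM(a)→f](R))) ∪ π[w,f](ρ[f/c](ρ[w/y](γ[y; SUM(e)→c](S))))) → 4
E2 subexpression sizes:
  R → 6
  γ[w; SUM(a)→f](R) → 4
  σ[f<2](γ[w; SUM(a)→f](R)) → 1
  σ[f>6](σ[f<2](γ[w; SUM(a)→f](R))) → 0
  S → 5
  γ[y; SUM(e)→c](S) → 4
  ρ[w/y](γ[y; SUM(e)→c](S)) → 4
  ρ[f/c](ρ[w/y](γ[y; SUM(e)→c](S))) → 4
  π[w,f](ρ[f/c](ρ[w/y](γ[y; SUM(e)→c](S)))) → 4
  (σ[f>6](σ[f<2](γ[w; SUM(a)→f](R))) − π[w,f](ρ[f/c](ρ[w/y](γ[y; SUM(e)→c](S))))) → 0

E1 result:
w | f
q | 9
r | 13
s | 1
t | 4
E2 result:
w | f
(0 rows)
Witness: ('q', 9) appears 1× in E1 but 0× in E2.

no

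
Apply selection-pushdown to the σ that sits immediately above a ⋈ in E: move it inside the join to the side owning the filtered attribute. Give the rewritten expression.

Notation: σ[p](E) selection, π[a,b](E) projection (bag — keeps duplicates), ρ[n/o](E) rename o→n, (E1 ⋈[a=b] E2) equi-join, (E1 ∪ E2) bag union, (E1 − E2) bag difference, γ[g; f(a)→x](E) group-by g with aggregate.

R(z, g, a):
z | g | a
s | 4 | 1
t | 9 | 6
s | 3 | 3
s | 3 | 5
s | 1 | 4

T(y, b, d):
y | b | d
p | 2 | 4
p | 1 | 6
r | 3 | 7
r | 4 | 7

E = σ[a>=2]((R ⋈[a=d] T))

σ filters on a, owned by the left side.
E' = (σ[a>=2](R) ⋈[a=d] T)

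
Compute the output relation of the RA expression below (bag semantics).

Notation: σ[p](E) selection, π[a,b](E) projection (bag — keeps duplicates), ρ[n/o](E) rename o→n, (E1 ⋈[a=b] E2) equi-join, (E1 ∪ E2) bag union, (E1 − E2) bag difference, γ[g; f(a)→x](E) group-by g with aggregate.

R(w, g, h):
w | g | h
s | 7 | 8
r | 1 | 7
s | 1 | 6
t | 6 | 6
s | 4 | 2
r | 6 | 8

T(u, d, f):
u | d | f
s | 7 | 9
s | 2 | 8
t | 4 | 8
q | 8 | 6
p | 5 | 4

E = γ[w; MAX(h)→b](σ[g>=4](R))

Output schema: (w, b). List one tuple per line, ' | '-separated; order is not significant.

Stepwise |·|:
  R → 6
  σ[g>=4](R) → 4
  γ[w; MAX(h)→b](σ[g>=4](R)) → 3

== RESULT ==
w | b
r | 8
s | 8
t | 6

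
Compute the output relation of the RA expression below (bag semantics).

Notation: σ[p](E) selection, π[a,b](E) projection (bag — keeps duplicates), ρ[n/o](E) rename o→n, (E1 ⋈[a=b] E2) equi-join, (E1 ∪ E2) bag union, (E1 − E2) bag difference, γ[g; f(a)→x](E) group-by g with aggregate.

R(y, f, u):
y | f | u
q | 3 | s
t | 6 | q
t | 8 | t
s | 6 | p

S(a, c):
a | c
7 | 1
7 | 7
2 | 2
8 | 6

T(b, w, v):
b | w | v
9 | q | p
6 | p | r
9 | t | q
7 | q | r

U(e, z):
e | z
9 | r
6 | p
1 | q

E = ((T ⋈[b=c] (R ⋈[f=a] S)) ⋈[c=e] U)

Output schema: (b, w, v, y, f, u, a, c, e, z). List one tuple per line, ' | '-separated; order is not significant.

Stepwise |·|:
  T → 4
  R → 4
  S → 4
  (R ⋈[f=a] S) → 1
  (T ⋈[b=c] (R ⋈[f=a] S)) → 1
  U → 3
  ((T ⋈[b=c] (R ⋈[f=a] S)) ⋈[c=e] U) → 1

== RESULT ==
b | w | v | y | f | u | a | c | e | z
6 | p | r | t | 8 | t | 8 | 6 | 6 | p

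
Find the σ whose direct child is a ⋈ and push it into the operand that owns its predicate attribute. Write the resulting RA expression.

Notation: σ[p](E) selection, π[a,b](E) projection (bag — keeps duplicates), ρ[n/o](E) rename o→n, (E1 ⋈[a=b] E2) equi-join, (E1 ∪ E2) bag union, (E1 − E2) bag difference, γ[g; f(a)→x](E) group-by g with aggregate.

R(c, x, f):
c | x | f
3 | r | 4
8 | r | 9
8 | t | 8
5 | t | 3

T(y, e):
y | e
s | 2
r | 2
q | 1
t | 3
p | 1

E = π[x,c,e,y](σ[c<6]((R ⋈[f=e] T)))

σ filters on c, owned by the left side.
E' = π[x,c,e,y]((σ[c<6](R) ⋈[f=e] T))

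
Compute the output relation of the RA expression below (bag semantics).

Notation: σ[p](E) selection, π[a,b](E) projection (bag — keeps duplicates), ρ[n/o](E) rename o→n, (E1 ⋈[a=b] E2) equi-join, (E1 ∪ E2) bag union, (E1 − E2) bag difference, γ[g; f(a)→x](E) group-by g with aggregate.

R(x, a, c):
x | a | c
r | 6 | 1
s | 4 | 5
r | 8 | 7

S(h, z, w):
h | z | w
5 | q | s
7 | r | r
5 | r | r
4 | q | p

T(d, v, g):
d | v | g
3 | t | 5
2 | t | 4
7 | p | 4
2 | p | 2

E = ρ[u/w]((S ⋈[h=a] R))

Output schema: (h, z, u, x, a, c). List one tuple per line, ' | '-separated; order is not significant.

Stepwise |·|:
  S → 4
  R → 3
  (S ⋈[h=a] R) → 1
  ρ[u/w]((S ⋈[h=a] R)) → 1

== RESULT ==
h | z | u | x | a | c
4 | q | p | s | 4 | 5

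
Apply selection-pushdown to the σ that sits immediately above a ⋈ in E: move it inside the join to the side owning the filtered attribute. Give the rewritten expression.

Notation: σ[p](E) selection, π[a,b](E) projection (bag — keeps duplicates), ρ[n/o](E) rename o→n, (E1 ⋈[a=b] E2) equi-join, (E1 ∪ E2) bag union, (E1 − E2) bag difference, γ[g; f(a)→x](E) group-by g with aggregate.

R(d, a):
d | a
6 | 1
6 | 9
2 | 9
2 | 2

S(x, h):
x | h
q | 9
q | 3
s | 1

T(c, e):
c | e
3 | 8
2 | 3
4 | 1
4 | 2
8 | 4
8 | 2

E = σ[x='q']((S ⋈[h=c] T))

σ filters on x, owned by the left side.
E' = (σ[x='q'](S) ⋈[h=c] T)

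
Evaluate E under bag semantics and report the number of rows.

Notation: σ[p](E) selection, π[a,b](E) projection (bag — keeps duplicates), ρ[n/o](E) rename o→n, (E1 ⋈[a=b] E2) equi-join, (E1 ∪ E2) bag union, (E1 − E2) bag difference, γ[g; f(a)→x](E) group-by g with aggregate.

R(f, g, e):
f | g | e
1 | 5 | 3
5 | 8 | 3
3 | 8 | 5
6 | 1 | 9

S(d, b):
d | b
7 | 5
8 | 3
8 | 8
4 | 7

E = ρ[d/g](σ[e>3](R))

Row counts bottom-up:
  R → 4
  σ[e>3](R) → 2
  ρ[d/g](σ[e>3](R)) → 2

|E| = 2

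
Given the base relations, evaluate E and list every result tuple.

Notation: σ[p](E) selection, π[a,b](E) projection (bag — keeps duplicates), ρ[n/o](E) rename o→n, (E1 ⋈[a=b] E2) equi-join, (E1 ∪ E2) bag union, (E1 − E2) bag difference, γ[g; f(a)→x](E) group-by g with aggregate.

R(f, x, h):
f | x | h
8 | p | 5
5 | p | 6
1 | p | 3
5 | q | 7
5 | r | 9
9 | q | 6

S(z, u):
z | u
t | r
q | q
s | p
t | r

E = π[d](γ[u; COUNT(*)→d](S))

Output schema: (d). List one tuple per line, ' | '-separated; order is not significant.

Row counts bottom-up:
  S → 4
  γ[u; COUNT(*)→d](S) → 3
  π[d](γ[u; COUNT(*)→d](S)) → 3

== RESULT ==
d
1
1
2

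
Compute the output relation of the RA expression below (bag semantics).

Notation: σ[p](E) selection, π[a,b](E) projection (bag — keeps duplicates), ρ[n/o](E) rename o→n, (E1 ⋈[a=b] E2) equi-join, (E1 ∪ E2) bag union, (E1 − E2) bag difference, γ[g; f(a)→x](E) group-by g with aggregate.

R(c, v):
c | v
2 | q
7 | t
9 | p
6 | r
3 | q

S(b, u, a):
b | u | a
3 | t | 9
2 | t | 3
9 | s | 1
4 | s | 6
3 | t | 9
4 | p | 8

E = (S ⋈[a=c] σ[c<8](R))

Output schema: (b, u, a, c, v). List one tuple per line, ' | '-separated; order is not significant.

Row counts bottom-up:
  S → 6
  R → 5
  σ[c<8](R) → 4
  (S ⋈[a=c] σ[c<8](R)) → 2

== RESULT ==
b | u | a | c | v
2 | t | 3 | 3 | q
4 | s | 6 | 6 | r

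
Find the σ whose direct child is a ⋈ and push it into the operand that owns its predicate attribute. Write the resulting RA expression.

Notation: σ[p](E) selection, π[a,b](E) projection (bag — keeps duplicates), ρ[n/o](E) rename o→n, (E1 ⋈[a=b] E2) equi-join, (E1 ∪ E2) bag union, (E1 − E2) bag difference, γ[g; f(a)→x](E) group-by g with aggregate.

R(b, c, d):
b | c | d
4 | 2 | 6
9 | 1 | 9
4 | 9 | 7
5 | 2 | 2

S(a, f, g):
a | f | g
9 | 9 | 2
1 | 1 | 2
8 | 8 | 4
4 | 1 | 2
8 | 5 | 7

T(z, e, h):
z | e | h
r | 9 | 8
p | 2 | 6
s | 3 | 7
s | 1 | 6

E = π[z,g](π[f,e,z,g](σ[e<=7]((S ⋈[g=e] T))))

σ filters on e, owned by the right side.
E' = π[z,g](π[f,e,z,g]((S ⋈[g=e] σ[e<=7](T))))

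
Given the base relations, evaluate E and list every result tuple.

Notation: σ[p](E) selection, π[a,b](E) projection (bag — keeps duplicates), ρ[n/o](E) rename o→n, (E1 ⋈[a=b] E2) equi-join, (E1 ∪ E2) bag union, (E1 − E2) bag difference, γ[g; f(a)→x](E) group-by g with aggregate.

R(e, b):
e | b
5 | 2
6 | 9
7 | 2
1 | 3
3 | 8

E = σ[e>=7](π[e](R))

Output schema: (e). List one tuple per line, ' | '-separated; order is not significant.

Stepwise |·|:
  R → 5
  π[e](R) → 5
  σ[e>=7](π[e](R)) → 1

== RESULT ==
e
7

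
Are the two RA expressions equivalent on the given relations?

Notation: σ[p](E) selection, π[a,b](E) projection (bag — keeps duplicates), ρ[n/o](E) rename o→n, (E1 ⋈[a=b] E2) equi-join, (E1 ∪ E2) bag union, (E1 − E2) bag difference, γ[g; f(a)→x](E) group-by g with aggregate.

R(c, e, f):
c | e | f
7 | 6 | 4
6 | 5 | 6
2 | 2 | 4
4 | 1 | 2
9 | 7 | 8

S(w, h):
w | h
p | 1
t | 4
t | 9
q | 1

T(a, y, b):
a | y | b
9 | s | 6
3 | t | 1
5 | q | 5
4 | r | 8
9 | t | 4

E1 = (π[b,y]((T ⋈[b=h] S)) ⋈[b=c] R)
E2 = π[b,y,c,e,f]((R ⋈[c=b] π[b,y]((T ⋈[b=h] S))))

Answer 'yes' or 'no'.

E1 per-node cardinality:
  T → 5
  S → 4
  (T ⋈[b=h] S) → 3
  π[b,y]((T ⋈[b=h] S)) → 3
  R → 5
  (π[b,y]((T ⋈[b=h] S)) ⋈[b=c] R) → 1
E2 per-node cardinality:
  R → 5
  T → 5
  S → 4
  (T ⋈[b=h] S) → 3
  π[b,y]((T ⋈[b=h] S)) → 3
  (R ⋈[c=b] π[b,y]((T ⋈[b=h] S))) → 1
  π[b,y,c,e,f]((R ⋈[c=b] π[b,y]((T ⋈[b=h] S)))) → 1

E1 and E2 produce the same multiset:
b | y | c | e | f
4 | t | 4 | 1 | 2

yes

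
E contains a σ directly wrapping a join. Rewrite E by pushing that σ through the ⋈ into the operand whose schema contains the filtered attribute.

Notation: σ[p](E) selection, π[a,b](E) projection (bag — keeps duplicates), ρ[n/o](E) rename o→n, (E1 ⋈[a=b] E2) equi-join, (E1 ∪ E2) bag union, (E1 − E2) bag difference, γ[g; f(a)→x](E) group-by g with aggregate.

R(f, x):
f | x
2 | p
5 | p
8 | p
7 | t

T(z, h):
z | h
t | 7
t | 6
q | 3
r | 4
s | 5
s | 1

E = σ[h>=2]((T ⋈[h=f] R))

σ filters on h, owned by the left side.
E' = (σ[h>=2](T) ⋈[h=f] R)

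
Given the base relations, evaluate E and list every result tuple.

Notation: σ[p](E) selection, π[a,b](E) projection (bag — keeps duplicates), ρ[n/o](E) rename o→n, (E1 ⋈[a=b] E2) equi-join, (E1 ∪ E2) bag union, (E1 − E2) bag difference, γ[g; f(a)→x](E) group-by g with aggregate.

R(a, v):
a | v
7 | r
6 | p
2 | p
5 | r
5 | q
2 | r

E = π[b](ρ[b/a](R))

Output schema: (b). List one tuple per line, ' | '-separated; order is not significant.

Row counts bottom-up:
  R → 6
  ρ[b/a](R) → 6
  π[b](ρ[b/a](R)) → 6

== RESULT ==
b
2
2
5
5
6
7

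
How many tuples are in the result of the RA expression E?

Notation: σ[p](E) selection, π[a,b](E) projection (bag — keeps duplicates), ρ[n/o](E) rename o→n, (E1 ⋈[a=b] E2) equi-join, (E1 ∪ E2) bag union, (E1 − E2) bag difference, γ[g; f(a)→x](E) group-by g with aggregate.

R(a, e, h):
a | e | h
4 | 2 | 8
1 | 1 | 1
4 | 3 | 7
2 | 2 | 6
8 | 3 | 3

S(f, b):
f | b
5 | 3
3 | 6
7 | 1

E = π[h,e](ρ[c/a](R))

Stepwise |·|:
  R → 5
  ρ[c/a](R) → 5
  π[h,e](ρ[c/a](R)) → 5

|E| = 5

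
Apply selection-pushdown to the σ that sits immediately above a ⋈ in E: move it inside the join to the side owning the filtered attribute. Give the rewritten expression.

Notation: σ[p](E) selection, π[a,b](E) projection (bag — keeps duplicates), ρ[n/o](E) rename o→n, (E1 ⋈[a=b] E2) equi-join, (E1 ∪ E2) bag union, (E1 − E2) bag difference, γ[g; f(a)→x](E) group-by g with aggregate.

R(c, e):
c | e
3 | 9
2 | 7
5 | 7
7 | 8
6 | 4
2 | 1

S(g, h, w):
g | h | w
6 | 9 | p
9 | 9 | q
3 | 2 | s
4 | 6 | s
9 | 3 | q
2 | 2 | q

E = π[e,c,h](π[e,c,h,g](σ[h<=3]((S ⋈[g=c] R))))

σ filters on h, owned by the left side.
E' = π[e,c,h](π[e,c,h,g]((σ[h<=3](S) ⋈[g=c] R)))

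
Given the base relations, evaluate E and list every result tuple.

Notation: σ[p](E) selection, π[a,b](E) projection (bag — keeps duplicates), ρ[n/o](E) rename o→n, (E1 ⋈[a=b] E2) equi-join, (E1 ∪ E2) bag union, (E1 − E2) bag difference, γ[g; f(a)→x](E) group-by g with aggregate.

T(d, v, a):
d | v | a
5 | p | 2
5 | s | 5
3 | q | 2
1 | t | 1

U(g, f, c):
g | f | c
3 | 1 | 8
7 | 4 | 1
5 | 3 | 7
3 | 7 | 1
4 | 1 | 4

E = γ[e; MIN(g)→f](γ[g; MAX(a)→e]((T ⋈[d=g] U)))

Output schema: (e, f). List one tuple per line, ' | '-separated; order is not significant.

Per-node cardinality:
  T → 4
  U → 5
  (T ⋈[d=g] U) → 4
  γ[g; MAX(a)→e]((T ⋈[d=g] U)) → 2
  γ[e; MIN(g)→f](γ[g; MAX(a)→e]((T ⋈[d=g] U))) → 2

== RESULT ==
e | f
2 | 3
5 | 5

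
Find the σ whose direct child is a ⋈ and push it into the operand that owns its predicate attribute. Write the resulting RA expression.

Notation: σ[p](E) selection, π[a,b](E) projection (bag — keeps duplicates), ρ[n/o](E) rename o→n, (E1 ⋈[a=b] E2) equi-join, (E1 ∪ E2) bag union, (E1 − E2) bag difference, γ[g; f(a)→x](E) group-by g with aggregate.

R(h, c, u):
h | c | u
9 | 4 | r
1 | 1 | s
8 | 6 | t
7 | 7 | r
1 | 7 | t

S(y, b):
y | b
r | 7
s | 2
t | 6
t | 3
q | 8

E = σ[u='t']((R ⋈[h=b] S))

σ filters on u, owned by the left side.
E' = (σ[u='t'](R) ⋈[h=b] S)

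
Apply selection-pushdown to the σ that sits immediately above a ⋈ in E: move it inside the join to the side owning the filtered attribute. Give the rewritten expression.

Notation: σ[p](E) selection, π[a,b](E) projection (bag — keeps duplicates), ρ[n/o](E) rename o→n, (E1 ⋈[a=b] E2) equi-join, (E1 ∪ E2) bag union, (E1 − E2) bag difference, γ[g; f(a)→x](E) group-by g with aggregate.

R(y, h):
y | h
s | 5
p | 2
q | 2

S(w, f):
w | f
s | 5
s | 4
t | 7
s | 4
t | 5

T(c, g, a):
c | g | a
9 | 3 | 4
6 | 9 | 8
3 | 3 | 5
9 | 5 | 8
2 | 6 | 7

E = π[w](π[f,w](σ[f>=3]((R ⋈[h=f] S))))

σ filters on f, owned by the right side.
E' = π[w](π[f,w]((R ⋈[h=f] σ[f>=3](S))))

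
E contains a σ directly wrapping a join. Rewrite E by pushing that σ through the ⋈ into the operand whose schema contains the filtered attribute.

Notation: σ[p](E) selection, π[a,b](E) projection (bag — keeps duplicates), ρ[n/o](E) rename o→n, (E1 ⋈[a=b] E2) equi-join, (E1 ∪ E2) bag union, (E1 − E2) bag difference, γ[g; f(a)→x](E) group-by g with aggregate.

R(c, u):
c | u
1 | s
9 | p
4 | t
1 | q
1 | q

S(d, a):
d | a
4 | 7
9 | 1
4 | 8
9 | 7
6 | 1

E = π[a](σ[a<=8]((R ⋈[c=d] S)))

σ filters on a, owned by the right side.
E' = π[a]((R ⋈[c=d] σ[a<=8](S)))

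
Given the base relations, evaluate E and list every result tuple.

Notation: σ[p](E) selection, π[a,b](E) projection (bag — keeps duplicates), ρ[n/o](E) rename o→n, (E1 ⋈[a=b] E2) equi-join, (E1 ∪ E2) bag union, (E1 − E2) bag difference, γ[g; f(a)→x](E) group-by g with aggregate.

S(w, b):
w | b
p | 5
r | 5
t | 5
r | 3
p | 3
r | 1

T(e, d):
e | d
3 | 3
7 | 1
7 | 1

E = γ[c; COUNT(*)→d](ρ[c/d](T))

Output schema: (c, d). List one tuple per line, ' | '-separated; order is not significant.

Subexpression sizes:
  T → 3
  ρ[c/d](T) → 3
  γ[c; COUNT(*)→d](ρ[c/d](T)) → 2

== RESULT ==
c | d
1 | 2
3 | 1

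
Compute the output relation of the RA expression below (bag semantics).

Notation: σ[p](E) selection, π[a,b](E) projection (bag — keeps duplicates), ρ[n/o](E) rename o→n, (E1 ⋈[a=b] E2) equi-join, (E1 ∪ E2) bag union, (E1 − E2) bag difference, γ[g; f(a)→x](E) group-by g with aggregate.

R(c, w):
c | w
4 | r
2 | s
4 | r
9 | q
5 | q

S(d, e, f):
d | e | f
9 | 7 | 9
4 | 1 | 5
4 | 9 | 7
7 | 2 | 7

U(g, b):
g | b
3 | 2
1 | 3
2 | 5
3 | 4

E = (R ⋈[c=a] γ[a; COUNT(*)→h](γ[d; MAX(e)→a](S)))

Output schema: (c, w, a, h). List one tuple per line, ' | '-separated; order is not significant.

Stepwise |·|:
  R → 5
  S → 4
  γ[d; MAX(e)→a](S) → 3
  γ[a; COUNT(*)→h](γ[d; MAX(e)→a](S)) → 3
  (R ⋈[c=a] γ[a; COUNT(*)→h](γ[d; MAX(e)→a](S))) → 2

== RESULT ==
c | w | a | h
2 | s | 2 | 1
9 | q | 9 | 1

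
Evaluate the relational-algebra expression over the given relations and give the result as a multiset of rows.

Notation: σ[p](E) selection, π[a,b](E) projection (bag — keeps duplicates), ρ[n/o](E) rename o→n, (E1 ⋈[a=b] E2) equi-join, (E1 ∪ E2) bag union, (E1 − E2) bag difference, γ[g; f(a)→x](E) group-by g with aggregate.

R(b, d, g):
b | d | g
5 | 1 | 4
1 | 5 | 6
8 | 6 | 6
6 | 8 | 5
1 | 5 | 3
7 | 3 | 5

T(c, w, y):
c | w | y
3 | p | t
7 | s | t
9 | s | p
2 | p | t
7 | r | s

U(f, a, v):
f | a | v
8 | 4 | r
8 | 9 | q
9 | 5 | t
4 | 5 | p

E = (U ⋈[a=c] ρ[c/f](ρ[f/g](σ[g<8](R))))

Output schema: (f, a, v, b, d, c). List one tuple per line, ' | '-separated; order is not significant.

Row counts bottom-up:
  U → 4
  R → 6
  σ[g<8](R) → 6
  ρ[f/g](σ[g<8](R)) → 6
  ρ[c/f](ρ[f/g](σ[g<8](R))) → 6
  (U ⋈[a=c] ρ[c/f](ρ[f/g](σ[g<8](R)))) → 5

== RESULT ==
f | a | v | b | d | c
4 | 5 | p | 6 | 8 | 5
4 | 5 | p | 7 | 3 | 5
8 | 4 | r | 5 | 1 | 4
9 | 5 | t | 6 | 8 | 5
9 | 5 | t | 7 | 3 | 5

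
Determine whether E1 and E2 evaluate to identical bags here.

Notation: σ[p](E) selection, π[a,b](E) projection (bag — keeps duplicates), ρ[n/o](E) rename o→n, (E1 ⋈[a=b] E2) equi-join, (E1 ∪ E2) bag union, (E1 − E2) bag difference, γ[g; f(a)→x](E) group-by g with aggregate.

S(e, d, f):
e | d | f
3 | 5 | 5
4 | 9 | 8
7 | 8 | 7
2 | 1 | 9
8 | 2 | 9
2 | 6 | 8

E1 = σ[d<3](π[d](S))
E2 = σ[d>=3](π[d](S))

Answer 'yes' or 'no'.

E1 subexpression sizes:
  S → 6
  π[d](S) → 6
  σ[d<3](π[d](S)) → 2
E2 subexpression sizes:
  S → 6
  π[d](S) → 6
  σ[d>=3](π[d](S)) → 4

E1 result:
d
1
2
E2 result:
d
5
6
8
9
Witness: (6,) appears 0× in E1 but 1× in E2.

no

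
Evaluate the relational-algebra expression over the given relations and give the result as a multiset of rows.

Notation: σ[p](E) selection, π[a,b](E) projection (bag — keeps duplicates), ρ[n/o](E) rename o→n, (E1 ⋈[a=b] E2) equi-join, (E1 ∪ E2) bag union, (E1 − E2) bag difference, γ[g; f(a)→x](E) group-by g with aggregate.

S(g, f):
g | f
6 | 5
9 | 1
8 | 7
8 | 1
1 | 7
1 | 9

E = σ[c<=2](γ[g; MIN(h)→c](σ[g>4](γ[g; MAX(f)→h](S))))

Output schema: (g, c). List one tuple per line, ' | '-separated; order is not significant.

Row counts bottom-up:
  S → 6
  γ[g; MAX(f)→h](S) → 4
  σ[g>4](γ[g; MAX(f)→h](S)) → 3
  γ[g; MIN(h)→c](σ[g>4](γ[g; MAX(f)→h](S))) → 3
  σ[c<=2](γ[g; MIN(h)→c](σ[g>4](γ[g; MAX(f)→h](S)))) → 1

== RESULT ==
g | c
9 | 1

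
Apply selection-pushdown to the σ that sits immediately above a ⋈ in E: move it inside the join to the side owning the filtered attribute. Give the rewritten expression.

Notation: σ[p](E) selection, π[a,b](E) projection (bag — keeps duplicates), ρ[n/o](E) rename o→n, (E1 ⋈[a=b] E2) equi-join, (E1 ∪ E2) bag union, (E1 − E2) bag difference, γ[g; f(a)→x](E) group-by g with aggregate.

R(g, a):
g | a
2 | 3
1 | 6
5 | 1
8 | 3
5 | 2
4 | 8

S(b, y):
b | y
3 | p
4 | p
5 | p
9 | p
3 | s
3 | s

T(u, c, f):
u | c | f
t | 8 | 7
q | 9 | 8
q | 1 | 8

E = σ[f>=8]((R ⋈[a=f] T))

σ filters on f, owned by the right side.
E' = (R ⋈[a=f] σ[f>=8](T))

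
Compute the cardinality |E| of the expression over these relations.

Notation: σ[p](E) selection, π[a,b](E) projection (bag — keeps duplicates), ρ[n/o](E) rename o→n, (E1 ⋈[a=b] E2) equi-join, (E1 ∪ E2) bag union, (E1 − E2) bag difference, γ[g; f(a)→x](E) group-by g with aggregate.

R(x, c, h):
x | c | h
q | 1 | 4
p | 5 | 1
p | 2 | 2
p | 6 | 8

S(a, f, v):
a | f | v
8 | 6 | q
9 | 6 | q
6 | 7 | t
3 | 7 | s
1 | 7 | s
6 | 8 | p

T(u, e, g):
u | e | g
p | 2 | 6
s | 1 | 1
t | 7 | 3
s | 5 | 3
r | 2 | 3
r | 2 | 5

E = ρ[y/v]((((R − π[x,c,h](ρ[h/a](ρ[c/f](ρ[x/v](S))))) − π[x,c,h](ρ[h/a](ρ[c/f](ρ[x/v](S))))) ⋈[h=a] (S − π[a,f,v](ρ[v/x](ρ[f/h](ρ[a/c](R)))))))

Subexpression sizes:
  R → 4
  S → 6
  ρ[x/v](S) → 6
  ρ[c/f](ρ[x/v](S)) → 6
  ρ[h/a](ρ[c/f](ρ[x/v](S))) → 6
  π[x,c,h](ρ[h/a](ρ[c/f](ρ[x/v](S)))) → 6
  (R − π[x,c,h](ρ[h/a](ρ[c/f](ρ[x/v](S))))) → 4
  S → 6
  ρ[x/v](S) → 6
  ρ[c/f](ρ[x/v](S)) → 6
  ρ[h/a](ρ[c/f](ρ[x/v](S))) → 6
  π[x,c,h](ρ[h/a](ρ[c/f](ρ[x/v](S)))) → 6
  ((R − π[x,c,h](ρ[h/a](ρ[c/f](ρ[x/v](S))))) − π[x,c,h](ρ[h/a](ρ[c/f](ρ[x/v](S))))) → 4
  S → 6
  R → 4
  ρ[a/c](R) → 4
  ρ[f/h](ρ[a/c](R)) → 4
  ρ[v/x](ρ[f/h](ρ[a/c](R))) → 4
  π[a,f,v](ρ[v/x](ρ[f/h](ρ[a/c](R)))) → 4
  (S − π[a,f,v](ρ[v/x](ρ[f/h](ρ[a/c](R))))) → 5
  (((R − π[x,c,h](ρ[h/a](ρ[c/f](ρ[x/v](S))))) − π[x,c,h](ρ[h/a](ρ[c/f](ρ[x/v](S))))) ⋈[h=a] (S − π[a,f,v](ρ[v/x](ρ[f/h](ρ[a/c](R)))))) → 2
  ρ[y/v]((((R − π[x,c,h](ρ[h/a](ρ[c/f](ρ[x/v](S))))) − π[x,c,h](ρ[h/a](ρ[c/f](ρ[x/v](S))))) ⋈[h=a] (S − π[a,f,v](ρ[v/x](ρ[f/h](ρ[a/c](R))))))) → 2

|E| = 2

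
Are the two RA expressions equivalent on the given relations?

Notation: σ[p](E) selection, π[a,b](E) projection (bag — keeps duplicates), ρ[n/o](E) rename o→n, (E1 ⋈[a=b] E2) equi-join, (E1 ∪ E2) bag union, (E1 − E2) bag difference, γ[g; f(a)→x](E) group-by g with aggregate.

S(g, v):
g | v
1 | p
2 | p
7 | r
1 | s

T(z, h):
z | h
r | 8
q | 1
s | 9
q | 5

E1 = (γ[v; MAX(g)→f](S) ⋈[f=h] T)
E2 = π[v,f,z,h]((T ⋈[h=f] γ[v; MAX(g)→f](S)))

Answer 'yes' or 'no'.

E1 per-node cardinality:
  S → 4
  γ[v; MAX(g)→f](S) → 3
  T → 4
  (γ[v; MAX(g)→f](S) ⋈[f=h] T) → 1
E2 per-node cardinality:
  T → 4
  S → 4
  γ[v; MAX(g)→f](S) → 3
  (T ⋈[h=f] γ[v; MAX(g)→f](S)) → 1
  π[v,f,z,h]((T ⋈[h=f] γ[v; MAX(g)→f](S))) → 1

E1 and E2 produce the same multiset:
v | f | z | h
s | 1 | q | 1

yes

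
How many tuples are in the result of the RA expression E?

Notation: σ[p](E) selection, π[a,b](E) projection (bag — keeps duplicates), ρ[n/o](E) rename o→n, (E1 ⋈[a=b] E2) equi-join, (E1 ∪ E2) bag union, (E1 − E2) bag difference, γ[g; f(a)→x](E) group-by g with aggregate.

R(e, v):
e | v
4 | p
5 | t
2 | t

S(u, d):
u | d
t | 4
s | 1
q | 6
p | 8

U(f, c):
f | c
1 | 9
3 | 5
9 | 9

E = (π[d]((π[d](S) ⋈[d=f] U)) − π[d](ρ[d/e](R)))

Per-node cardinality:
  S → 4
  π[d](S) → 4
  U → 3
  (π[d](S) ⋈[d=f] U) → 1
  π[d]((π[d](S) ⋈[d=f] U)) → 1
  R → 3
  ρ[d/e](R) → 3
  π[d](ρ[d/e](R)) → 3
  (π[d]((π[d](S) ⋈[d=f] U)) − π[d](ρ[d/e](R))) → 1

|E| = 1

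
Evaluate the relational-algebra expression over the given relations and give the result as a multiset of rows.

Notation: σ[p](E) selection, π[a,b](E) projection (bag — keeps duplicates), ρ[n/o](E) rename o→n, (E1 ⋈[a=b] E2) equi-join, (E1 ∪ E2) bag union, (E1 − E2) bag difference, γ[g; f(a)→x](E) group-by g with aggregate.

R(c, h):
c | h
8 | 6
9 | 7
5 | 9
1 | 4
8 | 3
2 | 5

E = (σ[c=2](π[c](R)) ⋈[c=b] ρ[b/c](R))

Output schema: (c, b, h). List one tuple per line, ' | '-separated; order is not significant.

Subexpression sizes:
  R → 6
  π[c](R) → 6
  σ[c=2](π[c](R)) → 1
  R → 6
  ρ[b/c](R) → 6
  (σ[c=2](π[c](R)) ⋈[c=b] ρ[b/c](R)) → 1

== RESULT ==
c | b | h
2 | 2 | 5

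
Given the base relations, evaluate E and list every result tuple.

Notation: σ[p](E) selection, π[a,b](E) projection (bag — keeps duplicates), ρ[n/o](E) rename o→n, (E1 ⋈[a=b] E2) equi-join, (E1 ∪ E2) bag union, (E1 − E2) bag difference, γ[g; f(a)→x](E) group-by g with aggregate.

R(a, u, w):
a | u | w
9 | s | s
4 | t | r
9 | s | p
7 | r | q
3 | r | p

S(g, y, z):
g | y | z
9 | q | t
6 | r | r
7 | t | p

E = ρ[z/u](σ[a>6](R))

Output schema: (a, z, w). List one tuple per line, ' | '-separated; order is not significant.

Stepwise |·|:
  R → 5
  σ[a>6](R) → 3
  ρ[z/u](σ[a>6](R)) → 3

== RESULT ==
a | z | w
7 | r | q
9 | s | p
9 | s | s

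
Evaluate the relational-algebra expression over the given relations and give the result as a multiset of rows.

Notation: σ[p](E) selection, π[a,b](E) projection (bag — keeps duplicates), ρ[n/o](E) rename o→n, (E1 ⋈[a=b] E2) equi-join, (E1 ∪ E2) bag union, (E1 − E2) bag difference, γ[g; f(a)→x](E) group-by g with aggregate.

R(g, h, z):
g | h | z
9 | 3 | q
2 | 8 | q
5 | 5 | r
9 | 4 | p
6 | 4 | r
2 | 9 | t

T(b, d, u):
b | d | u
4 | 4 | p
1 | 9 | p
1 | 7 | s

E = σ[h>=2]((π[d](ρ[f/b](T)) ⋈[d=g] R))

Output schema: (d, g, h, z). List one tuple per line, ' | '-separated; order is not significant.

Stepwise |·|:
  T → 3
  ρ[f/b](T) → 3
  π[d](ρ[f/b](T)) → 3
  R → 6
  (π[d](ρ[f/b](T)) ⋈[d=g] R) → 2
  σ[h>=2]((π[d](ρ[f/b](T)) ⋈[d=g] R)) → 2

== RESULT ==
d | g | h | z
9 | 9 | 3 | q
9 | 9 | 4 | p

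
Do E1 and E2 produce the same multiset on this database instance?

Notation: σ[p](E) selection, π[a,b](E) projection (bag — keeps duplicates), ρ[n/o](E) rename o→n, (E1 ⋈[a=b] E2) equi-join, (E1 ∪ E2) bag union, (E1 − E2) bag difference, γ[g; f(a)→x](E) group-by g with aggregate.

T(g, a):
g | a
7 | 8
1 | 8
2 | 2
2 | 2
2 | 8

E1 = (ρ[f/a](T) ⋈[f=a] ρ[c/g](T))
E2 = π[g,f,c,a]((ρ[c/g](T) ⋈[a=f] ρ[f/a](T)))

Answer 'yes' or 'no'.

E1 subexpression sizes:
  T → 5
  ρ[f/a](T) → 5
  T → 5
  ρ[c/g](T) → 5
  (ρ[f/a](T) ⋈[f=a] ρ[c/g](T)) → 13
E2 subexpression sizes:
  T → 5
  ρ[c/g](T) → 5
  T → 5
  ρ[f/a](T) → 5
  (ρ[c/g](T) ⋈[a=f] ρ[f/a](T)) → 13
  π[g,f,c,a]((ρ[c/g](T) ⋈[a=f] ρ[f/a](T))) → 13

E1 and E2 produce the same multiset:
g | f | c | a
1 | 8 | 1 | 8
1 | 8 | 2 | 8
1 | 8 | 7 | 8
2 | 2 | 2 | 2
2 | 2 | 2 | 2
2 | 2 | 2 | 2
2 | 2 | 2 | 2
2 | 8 | 1 | 8
2 | 8 | 2 | 8
2 | 8 | 7 | 8
7 | 8 | 1 | 8
7 | 8 | 2 | 8
7 | 8 | 7 | 8

yes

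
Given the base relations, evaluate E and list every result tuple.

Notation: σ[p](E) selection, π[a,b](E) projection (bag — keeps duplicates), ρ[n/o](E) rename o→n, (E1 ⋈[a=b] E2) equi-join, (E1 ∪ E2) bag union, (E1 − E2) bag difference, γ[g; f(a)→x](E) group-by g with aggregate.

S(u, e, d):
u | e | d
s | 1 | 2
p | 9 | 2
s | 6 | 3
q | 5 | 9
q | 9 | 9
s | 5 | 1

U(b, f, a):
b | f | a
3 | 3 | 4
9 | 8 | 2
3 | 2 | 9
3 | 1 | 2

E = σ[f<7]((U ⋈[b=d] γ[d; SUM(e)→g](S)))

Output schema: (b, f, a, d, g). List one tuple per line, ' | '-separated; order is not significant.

Subexpression sizes:
  U → 4
  S → 6
  γ[d; SUM(e)→g](S) → 4
  (U ⋈[b=d] γ[d; SUM(e)→g](S)) → 4
  σ[f<7]((U ⋈[b=d] γ[d; SUM(e)→g](S))) → 3

== RESULT ==
b | f | a | d | g
3 | 1 | 2 | 3 | 6
3 | 2 | 9 | 3 | 6
3 | 3 | 4 | 3 | 6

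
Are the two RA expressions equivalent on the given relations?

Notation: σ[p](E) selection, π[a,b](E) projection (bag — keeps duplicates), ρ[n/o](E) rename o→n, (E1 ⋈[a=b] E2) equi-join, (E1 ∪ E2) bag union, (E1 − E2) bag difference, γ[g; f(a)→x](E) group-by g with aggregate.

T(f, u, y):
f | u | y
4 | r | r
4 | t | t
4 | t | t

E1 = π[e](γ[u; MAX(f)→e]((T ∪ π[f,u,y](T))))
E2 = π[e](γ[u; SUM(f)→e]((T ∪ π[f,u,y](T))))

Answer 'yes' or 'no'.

E1 row counts bottom-up:
  T → 3
  T → 3
  π[f,u,y](T) → 3
  (T ∪ π[f,u,y](T)) → 6
  γ[u; MAX(f)→e]((T ∪ π[f,u,y](T))) → 2
  π[e](γ[u; MAX(f)→e]((T ∪ π[f,u,y](T)))) → 2
E2 row counts bottom-up:
  T → 3
  T → 3
  π[f,u,y](T) → 3
  (T ∪ π[f,u,y](T)) → 6
  γ[u; SUM(f)→e]((T ∪ π[f,u,y](T))) → 2
  π[e](γ[u; SUM(f)→e]((T ∪ π[f,u,y](T)))) → 2

E1 result:
e
4
4
E2 result:
e
8
16
Witness: (8,) appears 0× in E1 but 1× in E2.

no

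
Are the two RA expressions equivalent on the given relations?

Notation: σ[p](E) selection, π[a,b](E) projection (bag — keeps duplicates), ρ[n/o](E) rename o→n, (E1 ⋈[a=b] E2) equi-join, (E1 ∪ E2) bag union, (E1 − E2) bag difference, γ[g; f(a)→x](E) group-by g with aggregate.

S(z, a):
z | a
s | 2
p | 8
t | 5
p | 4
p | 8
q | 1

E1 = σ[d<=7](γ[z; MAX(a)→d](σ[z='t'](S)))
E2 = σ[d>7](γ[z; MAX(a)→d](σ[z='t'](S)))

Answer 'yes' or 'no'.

E1 per-node cardinality:
  S → 6
  σ[z='t'](S) → 1
  γ[z; MAX(a)→d](σ[z='t'](S)) → 1
  σ[d<=7](γ[z; MAX(a)→d](σ[z='t'](S))) → 1
E2 per-node cardinality:
  S → 6
  σ[z='t'](S) → 1
  γ[z; MAX(a)→d](σ[z='t'](S)) → 1
  σ[d>7](γ[z; MAX(a)→d](σ[z='t'](S))) → 0

E1 result:
z | d
t | 5
E2 result:
z | d
(0 rows)
Witness: ('t', 5) appears 1× in E1 but 0× in E2.

no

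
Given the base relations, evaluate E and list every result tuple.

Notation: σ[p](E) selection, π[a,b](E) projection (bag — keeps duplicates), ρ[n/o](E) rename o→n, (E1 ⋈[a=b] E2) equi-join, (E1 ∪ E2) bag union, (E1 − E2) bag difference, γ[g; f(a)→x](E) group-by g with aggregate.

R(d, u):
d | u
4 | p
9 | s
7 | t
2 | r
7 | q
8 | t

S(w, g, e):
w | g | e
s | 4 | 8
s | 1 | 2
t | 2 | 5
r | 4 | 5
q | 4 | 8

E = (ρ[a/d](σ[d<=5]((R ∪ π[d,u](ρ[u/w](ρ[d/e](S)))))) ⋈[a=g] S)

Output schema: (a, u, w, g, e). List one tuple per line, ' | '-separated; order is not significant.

Stepwise |·|:
  R → 6
  S → 5
  ρ[d/e](S) → 5
  ρ[u/w](ρ[d/e](S)) → 5
  π[d,u](ρ[u/w](ρ[d/e](S))) → 5
  (R ∪ π[d,u](ρ[u/w](ρ[d/e](S)))) → 11
  σ[d<=5]((R ∪ π[d,u](ρ[u/w](ρ[d/e](S))))) → 5
  ρ[a/d](σ[d<=5]((R ∪ π[d,u](ρ[u/w](ρ[d/e](S)))))) → 5
  S → 5
  (ρ[a/d](σ[d<=5]((R ∪ π[d,u](ρ[u/w](ρ[d/e](S)))))) ⋈[a=g] S) → 5

== RESULT ==
a | u | w | g | e
2 | r | t | 2 | 5
2 | s | t | 2 | 5
4 | p | q | 4 | 8
4 | p | r | 4 | 5
4 | p | s | 4 | 8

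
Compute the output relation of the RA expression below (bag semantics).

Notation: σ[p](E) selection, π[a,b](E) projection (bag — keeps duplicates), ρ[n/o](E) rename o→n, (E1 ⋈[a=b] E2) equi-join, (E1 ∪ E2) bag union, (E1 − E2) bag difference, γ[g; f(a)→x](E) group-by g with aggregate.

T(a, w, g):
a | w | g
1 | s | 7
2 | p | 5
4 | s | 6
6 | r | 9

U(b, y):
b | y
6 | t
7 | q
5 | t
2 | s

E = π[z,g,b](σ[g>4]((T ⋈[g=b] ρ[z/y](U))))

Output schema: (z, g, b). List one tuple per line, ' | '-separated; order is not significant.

Subexpression sizes:
  T → 4
  U → 4
  ρ[z/y](U) → 4
  (T ⋈[g=b] ρ[z/y](U)) → 3
  σ[g>4]((T ⋈[g=b] ρ[z/y](U))) → 3
  π[z,g,b](σ[g>4]((T ⋈[g=b] ρ[z/y](U)))) → 3

== RESULT ==
z | g | b
q | 7 | 7
t | 5 | 5
t | 6 | 6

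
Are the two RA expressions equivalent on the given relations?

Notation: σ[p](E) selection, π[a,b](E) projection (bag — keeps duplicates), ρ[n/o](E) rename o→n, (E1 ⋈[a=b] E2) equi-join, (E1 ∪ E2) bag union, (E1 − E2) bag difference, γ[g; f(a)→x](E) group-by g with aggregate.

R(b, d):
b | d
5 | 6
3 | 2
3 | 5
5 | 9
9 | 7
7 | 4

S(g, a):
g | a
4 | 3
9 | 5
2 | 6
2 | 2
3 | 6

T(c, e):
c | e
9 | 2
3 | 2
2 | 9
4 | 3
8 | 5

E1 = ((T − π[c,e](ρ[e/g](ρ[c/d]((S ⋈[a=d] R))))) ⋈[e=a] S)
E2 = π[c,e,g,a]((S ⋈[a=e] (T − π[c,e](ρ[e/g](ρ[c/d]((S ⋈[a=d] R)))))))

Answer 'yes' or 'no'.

E1 stepwise |·|:
  T → 5
  S → 5
  R → 6
  (S ⋈[a=d] R) → 4
  ρ[c/d]((S ⋈[a=d] R)) → 4
  ρ[e/g](ρ[c/d]((S ⋈[a=d] R))) → 4
  π[c,e](ρ[e/g](ρ[c/d]((S ⋈[a=d] R)))) → 4
  (T − π[c,e](ρ[e/g](ρ[c/d]((S ⋈[a=d] R))))) → 5
  S → 5
  ((T − π[c,e](ρ[e/g](ρ[c/d]((S ⋈[a=d] R))))) ⋈[e=a] S) → 4
E2 stepwise |·|:
  S → 5
  T → 5
  S → 5
  R → 6
  (S ⋈[a=d] R) → 4
  ρ[c/d]((S ⋈[a=d] R)) → 4
  ρ[e/g](ρ[c/d]((S ⋈[a=d] R))) → 4
  π[c,e](ρ[e/g](ρ[c/d]((S ⋈[a=d] R)))) → 4
  (T − π[c,e](ρ[e/g](ρ[c/d]((S ⋈[a=d] R))))) → 5
  (S ⋈[a=e] (T − π[c,e](ρ[e/g](ρ[c/d]((S ⋈[a=d] R)))))) → 4
  π[c,e,g,a]((S ⋈[a=e] (T − π[c,e](ρ[e/g](ρ[c/d]((S ⋈[a=d] R))))))) → 4

E1 and E2 produce the same multiset:
c | e | g | a
3 | 2 | 2 | 2
4 | 3 | 4 | 3
8 | 5 | 9 | 5
9 | 2 | 2 | 2

yes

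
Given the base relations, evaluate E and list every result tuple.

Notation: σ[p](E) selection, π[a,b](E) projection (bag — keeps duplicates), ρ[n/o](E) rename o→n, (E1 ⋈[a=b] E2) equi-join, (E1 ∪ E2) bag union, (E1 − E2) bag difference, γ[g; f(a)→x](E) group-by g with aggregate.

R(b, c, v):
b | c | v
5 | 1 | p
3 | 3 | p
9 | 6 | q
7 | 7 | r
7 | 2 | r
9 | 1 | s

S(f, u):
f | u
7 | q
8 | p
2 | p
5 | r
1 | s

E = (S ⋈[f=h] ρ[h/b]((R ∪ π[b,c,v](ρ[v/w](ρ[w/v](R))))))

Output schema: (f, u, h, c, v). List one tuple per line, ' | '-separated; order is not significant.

Per-node cardinality:
  S → 5
  R → 6
  R → 6
  ρ[w/v](R) → 6
  ρ[v/w](ρ[w/v](R)) → 6
  π[b,c,v](ρ[v/w](ρ[w/v](R))) → 6
  (R ∪ π[b,c,v](ρ[v/w](ρ[w/v](R)))) → 12
  ρ[h/b]((R ∪ π[b,c,v](ρ[v/w](ρ[w/v](R))))) → 12
  (S ⋈[f=h] ρ[h/b]((R ∪ π[b,c,v](ρ[v/w](ρ[w/v](R)))))) → 6

== RESULT ==
f | u | h | c | v
5 | r | 5 | 1 | p
5 | r | 5 | 1 | p
7 | q | 7 | 2 | r
7 | q | 7 | 2 | r
7 | q | 7 | 7 | r
7 | q | 7 | 7 | r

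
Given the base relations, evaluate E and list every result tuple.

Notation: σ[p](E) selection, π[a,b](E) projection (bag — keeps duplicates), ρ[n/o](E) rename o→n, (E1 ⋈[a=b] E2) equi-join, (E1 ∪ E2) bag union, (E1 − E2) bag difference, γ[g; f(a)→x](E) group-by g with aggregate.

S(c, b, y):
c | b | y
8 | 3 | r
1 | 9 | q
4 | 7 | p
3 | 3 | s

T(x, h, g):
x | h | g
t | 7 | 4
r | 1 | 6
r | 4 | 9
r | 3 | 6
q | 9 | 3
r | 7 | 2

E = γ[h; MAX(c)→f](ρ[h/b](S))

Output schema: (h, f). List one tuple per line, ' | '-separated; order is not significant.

Stepwise |·|:
  S → 4
  ρ[h/b](S) → 4
  γ[h; MAX(c)→f](ρ[h/b](S)) → 3

== RESULT ==
h | f
3 | 8
7 | 4
9 | 1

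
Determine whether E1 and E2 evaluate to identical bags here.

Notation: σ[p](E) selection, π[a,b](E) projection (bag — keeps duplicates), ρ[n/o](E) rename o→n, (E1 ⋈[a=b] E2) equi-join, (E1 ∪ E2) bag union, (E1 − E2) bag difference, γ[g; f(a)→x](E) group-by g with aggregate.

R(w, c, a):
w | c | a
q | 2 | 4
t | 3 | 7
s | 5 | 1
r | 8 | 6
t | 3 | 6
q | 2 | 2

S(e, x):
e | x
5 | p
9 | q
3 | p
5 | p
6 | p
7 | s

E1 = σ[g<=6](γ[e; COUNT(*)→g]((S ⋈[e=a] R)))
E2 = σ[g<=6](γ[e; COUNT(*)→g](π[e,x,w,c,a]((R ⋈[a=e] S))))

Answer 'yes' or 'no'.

E1 row counts bottom-up:
  S → 6
  R → 6
  (S ⋈[e=a] R) → 3
  γ[e; COUNT(*)→g]((S ⋈[e=a] R)) → 2
  σ[g<=6](γ[e; COUNT(*)→g]((S ⋈[e=a] R))) → 2
E2 row counts bottom-up:
  R → 6
  S → 6
  (R ⋈[a=e] S) → 3
  π[e,x,w,c,a]((R ⋈[a=e] S)) → 3
  γ[e; COUNT(*)→g](π[e,x,w,c,a]((R ⋈[a=e] S))) → 2
  σ[g<=6](γ[e; COUNT(*)→g](π[e,x,w,c,a]((R ⋈[a=e] S)))) → 2

E1 and E2 produce the same multiset:
e | g
6 | 2
7 | 1

yes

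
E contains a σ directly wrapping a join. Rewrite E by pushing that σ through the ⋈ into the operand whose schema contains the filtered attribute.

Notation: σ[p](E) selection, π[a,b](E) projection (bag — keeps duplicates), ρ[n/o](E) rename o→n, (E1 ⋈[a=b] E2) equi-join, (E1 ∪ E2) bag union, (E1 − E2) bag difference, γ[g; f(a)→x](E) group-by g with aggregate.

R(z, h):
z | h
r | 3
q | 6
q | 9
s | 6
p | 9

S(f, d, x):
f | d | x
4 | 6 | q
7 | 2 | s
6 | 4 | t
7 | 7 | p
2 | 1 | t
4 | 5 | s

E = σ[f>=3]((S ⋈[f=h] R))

σ filters on f, owned by the left side.
E' = (σ[f>=3](S) ⋈[f=h] R)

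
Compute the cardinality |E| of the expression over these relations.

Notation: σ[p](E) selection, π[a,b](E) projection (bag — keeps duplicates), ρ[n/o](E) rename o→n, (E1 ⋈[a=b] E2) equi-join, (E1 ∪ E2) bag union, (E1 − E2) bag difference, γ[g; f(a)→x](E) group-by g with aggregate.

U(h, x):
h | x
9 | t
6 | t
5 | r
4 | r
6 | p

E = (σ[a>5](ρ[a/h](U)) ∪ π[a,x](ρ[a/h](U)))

Stepwise |·|:
  U → 5
  ρ[a/h](U) → 5
  σ[a>5](ρ[a/h](U)) → 3
  U → 5
  ρ[a/h](U) → 5
  π[a,x](ρ[a/h](U)) → 5
  (σ[a>5](ρ[a/h](U)) ∪ π[a,x](ρ[a/h](U))) → 8

|E| = 8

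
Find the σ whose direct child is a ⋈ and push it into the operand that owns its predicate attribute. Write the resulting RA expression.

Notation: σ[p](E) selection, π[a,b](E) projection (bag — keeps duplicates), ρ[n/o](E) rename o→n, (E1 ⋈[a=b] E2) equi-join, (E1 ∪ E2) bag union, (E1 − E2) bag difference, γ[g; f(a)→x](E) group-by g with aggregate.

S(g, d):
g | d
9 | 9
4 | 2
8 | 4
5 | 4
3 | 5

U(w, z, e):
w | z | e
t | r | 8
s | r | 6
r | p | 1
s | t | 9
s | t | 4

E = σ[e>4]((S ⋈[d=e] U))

σ filters on e, owned by the right side.
E' = (S ⋈[d=e] σ[e>4](U))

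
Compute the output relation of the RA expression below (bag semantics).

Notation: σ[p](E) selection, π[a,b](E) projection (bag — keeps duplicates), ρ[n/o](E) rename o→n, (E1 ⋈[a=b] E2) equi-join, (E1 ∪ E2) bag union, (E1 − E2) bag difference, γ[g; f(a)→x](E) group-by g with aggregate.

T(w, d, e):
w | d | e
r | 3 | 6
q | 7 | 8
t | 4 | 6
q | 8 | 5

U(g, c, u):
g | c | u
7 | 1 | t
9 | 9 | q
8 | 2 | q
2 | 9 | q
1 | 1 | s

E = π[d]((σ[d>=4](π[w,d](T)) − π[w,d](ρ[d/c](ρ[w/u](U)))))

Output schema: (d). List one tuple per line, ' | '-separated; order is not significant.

Subexpression sizes:
  T → 4
  π[w,d](T) → 4
  σ[d>=4](π[w,d](T)) → 3
  U → 5
  ρ[w/u](U) → 5
  ρ[d/c](ρ[w/u](U)) → 5
  π[w,d](ρ[d/c](ρ[w/u](U))) → 5
  (σ[d>=4](π[w,d](T)) − π[w,d](ρ[d/c](ρ[w/u](U)))) → 3
  π[d]((σ[d>=4](π[w,d](T)) − π[w,d](ρ[d/c](ρ[w/u](U))))) → 3

== RESULT ==
d
4
7
8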